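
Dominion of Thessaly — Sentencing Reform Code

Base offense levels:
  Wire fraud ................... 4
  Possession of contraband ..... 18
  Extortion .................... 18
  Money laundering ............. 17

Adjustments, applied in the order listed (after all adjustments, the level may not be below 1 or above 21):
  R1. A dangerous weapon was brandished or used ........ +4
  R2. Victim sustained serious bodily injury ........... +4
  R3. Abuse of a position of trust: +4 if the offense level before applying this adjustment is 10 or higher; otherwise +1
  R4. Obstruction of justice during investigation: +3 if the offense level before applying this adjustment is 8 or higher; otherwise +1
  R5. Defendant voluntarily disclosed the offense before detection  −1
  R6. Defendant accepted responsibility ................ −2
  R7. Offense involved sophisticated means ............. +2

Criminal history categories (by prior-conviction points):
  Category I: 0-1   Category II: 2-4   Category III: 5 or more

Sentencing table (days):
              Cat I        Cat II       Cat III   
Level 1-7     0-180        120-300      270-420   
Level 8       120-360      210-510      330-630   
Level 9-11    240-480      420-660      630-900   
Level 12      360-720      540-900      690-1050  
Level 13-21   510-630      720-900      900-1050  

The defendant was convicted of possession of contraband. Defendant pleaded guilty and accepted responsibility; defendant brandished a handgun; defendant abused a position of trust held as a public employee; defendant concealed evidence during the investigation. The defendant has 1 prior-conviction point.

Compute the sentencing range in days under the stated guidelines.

510-630 days

Base offense level for possession of contraband: 18.
R1 applies: 18 + 4 = 22.
R2 does not apply.
R3 applies (level before this adjustment is 22 ≥ 10, so +4): 22 + 4 = 26.
R4 applies (level before this adjustment is 26 ≥ 8, so +3): 26 + 3 = 29.
R6 applies: 29 − 2 = 27.
R7 does not apply.
Level 27 exceeds the maximum of 21; capped at 21.
Final offense level: 21.
Criminal history: 1 prior point → Category I (0-1).
Level 21 falls in the 13-21 band.
Grid: Level 13-21 × Category I = 510-630 days.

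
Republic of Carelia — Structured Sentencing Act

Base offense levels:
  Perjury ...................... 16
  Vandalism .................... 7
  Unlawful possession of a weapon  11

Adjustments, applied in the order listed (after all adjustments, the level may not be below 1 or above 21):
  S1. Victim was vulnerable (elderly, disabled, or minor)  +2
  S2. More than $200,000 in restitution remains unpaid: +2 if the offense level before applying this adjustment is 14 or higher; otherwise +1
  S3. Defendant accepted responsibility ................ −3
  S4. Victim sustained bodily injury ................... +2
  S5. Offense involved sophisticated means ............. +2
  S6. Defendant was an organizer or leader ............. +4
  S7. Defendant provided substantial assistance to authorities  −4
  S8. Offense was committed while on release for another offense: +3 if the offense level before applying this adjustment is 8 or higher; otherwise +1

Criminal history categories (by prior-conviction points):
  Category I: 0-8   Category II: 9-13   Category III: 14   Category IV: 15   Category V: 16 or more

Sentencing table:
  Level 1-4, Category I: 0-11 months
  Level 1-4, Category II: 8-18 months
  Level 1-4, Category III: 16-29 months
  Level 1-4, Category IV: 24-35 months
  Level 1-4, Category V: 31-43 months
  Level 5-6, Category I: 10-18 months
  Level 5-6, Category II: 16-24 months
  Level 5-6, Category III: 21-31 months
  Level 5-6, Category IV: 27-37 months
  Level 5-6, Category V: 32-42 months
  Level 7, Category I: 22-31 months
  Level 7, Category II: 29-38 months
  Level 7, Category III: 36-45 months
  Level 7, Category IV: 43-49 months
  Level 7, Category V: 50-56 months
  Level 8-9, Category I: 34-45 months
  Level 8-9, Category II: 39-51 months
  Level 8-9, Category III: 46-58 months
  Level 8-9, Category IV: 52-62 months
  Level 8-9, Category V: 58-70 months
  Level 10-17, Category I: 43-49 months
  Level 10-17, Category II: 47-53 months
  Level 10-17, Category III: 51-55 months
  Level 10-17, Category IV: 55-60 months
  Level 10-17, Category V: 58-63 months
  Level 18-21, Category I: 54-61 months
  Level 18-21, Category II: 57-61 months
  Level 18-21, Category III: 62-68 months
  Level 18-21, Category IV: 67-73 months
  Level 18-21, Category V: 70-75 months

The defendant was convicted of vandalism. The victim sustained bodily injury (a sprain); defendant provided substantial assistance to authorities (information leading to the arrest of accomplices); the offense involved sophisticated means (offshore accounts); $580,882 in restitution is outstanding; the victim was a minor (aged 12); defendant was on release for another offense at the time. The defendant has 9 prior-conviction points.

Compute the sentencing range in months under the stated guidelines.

Base offense level for vandalism: 7.
S1 applies: 7 + 2 = 9.
S2 applies (level before this adjustment is 9 < 14, so +1): 9 + 1 = 10.
S3 does not apply.
S4 applies: 10 + 2 = 12.
S5 applies: 12 + 2 = 14.
S7 applies: 14 − 4 = 10.
S8 applies (level before this adjustment is 10 ≥ 8, so +3): 10 + 3 = 13.
Final offense level: 13.
Criminal history: 9 prior points → Category II (9-13).
Level 13 falls in the 10-17 band.
Grid: Level 10-17 × Category II = 47-53 months.

47-53 months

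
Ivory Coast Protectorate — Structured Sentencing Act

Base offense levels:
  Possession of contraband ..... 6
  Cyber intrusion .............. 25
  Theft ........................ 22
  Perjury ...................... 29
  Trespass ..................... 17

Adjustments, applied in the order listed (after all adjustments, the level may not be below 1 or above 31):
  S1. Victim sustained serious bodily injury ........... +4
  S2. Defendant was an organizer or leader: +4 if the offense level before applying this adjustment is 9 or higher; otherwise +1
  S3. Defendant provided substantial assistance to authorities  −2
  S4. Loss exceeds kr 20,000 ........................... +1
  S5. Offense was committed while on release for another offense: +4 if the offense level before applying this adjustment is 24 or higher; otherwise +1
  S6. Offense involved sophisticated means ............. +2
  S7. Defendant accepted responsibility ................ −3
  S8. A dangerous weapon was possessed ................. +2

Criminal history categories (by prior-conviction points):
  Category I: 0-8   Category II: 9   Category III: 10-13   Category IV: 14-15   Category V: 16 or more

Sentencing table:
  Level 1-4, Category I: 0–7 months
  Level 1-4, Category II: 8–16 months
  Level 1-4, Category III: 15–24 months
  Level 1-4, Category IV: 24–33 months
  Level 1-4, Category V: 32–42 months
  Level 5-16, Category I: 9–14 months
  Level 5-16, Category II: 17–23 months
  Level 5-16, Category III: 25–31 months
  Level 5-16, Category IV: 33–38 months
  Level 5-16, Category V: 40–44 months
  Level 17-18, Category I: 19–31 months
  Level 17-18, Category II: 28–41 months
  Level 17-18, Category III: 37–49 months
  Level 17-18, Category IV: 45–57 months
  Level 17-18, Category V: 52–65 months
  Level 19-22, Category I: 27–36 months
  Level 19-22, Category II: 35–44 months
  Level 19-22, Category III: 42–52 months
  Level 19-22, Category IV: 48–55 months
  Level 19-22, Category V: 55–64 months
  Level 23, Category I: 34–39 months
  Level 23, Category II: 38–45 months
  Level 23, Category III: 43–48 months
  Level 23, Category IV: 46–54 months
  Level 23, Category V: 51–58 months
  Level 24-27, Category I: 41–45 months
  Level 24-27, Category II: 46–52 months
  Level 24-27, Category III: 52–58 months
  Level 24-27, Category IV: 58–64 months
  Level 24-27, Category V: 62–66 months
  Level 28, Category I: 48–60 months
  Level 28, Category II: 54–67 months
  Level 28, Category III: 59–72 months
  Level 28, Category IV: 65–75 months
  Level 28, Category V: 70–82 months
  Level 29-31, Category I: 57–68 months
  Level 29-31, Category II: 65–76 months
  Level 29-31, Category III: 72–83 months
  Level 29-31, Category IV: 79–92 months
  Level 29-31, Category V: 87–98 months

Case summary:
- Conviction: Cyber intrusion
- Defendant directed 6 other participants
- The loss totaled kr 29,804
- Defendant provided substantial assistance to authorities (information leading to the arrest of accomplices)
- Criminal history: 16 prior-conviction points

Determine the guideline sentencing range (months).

70-82 months

Base offense level for cyber intrusion: 25.
S2 applies (level before this adjustment is 25 ≥ 9, so +4): 25 + 4 = 29.
S3 applies: 29 − 2 = 27.
S4 applies: 27 + 1 = 28.
S5 does not apply.
S8 does not apply.
Final offense level: 28.
Criminal history: 16 prior points → Category V (16+).
Level 28 falls in the 28 band.
Grid: Level 28 × Category V = 70-82 months.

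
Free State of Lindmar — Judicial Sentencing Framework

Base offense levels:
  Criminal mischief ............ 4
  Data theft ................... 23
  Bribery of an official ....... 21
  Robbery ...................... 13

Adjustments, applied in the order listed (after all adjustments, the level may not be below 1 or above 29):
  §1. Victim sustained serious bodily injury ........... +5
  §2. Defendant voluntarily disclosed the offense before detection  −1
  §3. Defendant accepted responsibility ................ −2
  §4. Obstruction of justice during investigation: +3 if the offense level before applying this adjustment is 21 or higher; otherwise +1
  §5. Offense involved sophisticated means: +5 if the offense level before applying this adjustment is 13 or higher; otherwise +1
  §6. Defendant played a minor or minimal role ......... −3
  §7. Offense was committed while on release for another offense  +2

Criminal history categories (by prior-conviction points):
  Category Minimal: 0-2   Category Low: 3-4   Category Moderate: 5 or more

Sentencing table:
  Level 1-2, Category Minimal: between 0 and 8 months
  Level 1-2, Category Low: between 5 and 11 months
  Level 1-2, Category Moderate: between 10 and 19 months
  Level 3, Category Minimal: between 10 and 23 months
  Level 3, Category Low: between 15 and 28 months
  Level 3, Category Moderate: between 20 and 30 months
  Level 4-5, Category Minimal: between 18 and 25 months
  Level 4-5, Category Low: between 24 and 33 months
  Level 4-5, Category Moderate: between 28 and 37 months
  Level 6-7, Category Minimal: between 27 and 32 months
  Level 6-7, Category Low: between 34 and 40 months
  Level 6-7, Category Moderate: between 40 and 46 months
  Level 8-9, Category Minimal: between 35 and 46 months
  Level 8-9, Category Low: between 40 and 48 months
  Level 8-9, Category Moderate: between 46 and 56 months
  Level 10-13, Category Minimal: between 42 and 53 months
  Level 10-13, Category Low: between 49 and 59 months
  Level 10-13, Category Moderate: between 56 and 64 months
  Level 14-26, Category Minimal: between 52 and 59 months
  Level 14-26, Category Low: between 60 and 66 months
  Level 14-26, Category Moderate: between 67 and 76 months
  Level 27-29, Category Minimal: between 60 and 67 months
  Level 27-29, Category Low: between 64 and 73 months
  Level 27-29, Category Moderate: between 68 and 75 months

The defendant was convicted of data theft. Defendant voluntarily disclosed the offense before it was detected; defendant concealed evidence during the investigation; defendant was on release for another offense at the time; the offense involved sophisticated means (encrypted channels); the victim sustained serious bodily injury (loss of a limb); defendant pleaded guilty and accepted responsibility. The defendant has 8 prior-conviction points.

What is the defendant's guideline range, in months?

68-75 months

Base offense level for data theft: 23.
§1 applies: 23 + 5 = 28.
§2 applies: 28 − 1 = 27.
§3 applies: 27 − 2 = 25.
§4 applies (level before this adjustment is 25 ≥ 21, so +3): 25 + 3 = 28.
§5 applies (level before this adjustment is 28 ≥ 13, so +5): 28 + 5 = 33.
§6 does not apply.
§7 applies: 33 + 2 = 35.
Level 35 exceeds the maximum of 29; capped at 29.
Final offense level: 29.
Criminal history: 8 prior points → Category Moderate (5+).
Level 29 falls in the 27-29 band.
Grid: Level 27-29 × Category Moderate = 68-75 months.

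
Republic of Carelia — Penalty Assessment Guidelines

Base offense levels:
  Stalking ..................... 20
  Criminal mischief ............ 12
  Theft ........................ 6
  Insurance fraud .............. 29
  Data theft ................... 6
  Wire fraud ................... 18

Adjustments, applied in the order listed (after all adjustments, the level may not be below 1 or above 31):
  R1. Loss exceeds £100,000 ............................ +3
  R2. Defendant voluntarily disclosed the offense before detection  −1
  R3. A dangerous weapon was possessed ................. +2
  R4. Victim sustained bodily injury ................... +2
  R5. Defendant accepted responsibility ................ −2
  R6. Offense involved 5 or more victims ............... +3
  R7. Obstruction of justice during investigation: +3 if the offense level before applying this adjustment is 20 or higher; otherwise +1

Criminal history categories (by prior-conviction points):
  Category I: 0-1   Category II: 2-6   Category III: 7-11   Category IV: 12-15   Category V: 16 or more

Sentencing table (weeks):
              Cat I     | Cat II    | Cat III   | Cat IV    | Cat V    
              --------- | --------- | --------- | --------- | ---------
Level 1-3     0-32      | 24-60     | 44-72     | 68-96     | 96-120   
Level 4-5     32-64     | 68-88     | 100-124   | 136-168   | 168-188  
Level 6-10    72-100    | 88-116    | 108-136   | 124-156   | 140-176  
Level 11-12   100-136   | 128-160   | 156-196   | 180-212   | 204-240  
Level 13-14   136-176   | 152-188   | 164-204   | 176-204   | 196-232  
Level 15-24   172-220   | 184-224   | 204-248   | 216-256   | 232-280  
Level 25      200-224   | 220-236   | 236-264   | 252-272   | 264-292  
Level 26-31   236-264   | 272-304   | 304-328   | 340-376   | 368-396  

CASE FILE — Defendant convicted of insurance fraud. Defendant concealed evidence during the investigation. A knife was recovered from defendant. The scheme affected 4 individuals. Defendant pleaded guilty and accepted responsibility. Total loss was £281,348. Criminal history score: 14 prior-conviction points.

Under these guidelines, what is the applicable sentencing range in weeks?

Base offense level for insurance fraud: 29.
R1 applies: 29 + 3 = 32.
R2 does not apply.
R3 applies: 32 + 2 = 34.
R5 applies: 34 − 2 = 32.
R6 does not apply.
R7 applies (level before this adjustment is 32 ≥ 20, so +3): 32 + 3 = 35.
Level 35 exceeds the maximum of 31; capped at 31.
Final offense level: 31.
Criminal history: 14 prior points → Category IV (12-15).
Level 31 falls in the 26-31 band.
Grid: Level 26-31 × Category IV = 340-376 weeks.

340-376 weeks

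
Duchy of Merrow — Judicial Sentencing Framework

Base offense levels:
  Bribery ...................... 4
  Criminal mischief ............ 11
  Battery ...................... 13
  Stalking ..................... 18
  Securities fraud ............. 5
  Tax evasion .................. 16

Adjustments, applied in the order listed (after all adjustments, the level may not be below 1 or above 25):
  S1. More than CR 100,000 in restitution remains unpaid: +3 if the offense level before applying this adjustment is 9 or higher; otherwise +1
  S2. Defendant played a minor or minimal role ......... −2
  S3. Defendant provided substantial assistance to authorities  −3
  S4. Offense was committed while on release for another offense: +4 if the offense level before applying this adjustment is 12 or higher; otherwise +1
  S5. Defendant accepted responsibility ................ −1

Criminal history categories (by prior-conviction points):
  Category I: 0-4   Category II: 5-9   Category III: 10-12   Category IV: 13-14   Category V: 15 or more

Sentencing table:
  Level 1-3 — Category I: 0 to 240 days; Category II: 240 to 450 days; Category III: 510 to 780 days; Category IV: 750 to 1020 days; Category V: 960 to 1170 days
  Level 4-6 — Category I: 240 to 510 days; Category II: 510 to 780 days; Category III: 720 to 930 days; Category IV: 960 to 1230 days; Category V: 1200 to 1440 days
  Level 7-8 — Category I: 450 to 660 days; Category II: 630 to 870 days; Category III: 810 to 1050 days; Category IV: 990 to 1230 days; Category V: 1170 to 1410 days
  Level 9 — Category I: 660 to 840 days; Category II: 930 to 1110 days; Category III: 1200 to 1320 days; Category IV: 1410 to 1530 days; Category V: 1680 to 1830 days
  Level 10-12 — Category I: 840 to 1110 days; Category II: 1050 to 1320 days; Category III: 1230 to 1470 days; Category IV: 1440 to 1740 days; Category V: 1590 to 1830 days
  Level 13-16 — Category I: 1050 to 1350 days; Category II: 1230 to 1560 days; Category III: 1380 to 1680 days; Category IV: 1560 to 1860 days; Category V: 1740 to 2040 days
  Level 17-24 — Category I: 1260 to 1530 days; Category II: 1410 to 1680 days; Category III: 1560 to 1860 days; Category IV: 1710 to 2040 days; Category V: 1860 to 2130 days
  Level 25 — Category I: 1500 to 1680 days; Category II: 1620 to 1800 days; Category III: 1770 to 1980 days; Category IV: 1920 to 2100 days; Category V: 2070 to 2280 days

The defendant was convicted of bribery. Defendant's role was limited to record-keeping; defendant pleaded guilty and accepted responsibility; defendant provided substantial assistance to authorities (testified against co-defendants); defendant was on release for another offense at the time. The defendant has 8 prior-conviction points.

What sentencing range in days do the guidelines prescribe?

240-450 days

Base offense level for bribery: 4.
S1 does not apply.
S2 applies: 4 − 2 = 2.
S3 applies: 2 − 3 = -1.
S4 applies (level before this adjustment is -1 < 12, so +1): -1 + 1 = 0.
S5 applies: 0 − 1 = -1.
Level -1 is below the minimum of 1; floored at 1.
Final offense level: 1.
Criminal history: 8 prior points → Category II (5-9).
Level 1 falls in the 1-3 band.
Grid: Level 1-3 × Category II = 240-450 days.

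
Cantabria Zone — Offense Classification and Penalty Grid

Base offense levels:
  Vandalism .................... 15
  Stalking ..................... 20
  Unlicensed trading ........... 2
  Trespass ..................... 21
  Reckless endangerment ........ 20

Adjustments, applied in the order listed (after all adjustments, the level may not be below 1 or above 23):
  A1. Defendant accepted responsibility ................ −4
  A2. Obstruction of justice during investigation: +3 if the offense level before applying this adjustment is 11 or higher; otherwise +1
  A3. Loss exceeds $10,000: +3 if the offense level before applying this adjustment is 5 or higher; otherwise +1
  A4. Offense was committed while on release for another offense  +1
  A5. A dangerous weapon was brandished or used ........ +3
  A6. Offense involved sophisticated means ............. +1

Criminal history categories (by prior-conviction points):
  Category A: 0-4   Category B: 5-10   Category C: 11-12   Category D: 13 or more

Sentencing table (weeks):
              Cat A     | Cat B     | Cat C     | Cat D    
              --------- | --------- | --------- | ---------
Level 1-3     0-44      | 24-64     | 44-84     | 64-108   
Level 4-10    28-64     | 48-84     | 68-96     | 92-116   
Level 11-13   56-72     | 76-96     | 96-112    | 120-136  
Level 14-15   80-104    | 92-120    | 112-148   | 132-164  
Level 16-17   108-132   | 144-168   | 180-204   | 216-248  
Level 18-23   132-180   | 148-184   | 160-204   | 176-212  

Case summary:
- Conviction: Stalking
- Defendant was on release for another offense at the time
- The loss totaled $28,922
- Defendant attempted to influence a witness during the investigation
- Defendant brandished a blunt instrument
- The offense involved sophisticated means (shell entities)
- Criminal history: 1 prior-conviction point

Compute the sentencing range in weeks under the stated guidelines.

132-180 weeks

Base offense level for stalking: 20.
A2 applies (level before this adjustment is 20 ≥ 11, so +3): 20 + 3 = 23.
A3 applies (level before this adjustment is 23 ≥ 5, so +3): 23 + 3 = 26.
A4 applies: 26 + 1 = 27.
A5 applies: 27 + 3 = 30.
A6 applies: 30 + 1 = 31.
Level 31 exceeds the maximum of 23; capped at 23.
Final offense level: 23.
Criminal history: 1 prior point → Category A (0-4).
Level 23 falls in the 18-23 band.
Grid: Level 18-23 × Category A = 132-180 weeks.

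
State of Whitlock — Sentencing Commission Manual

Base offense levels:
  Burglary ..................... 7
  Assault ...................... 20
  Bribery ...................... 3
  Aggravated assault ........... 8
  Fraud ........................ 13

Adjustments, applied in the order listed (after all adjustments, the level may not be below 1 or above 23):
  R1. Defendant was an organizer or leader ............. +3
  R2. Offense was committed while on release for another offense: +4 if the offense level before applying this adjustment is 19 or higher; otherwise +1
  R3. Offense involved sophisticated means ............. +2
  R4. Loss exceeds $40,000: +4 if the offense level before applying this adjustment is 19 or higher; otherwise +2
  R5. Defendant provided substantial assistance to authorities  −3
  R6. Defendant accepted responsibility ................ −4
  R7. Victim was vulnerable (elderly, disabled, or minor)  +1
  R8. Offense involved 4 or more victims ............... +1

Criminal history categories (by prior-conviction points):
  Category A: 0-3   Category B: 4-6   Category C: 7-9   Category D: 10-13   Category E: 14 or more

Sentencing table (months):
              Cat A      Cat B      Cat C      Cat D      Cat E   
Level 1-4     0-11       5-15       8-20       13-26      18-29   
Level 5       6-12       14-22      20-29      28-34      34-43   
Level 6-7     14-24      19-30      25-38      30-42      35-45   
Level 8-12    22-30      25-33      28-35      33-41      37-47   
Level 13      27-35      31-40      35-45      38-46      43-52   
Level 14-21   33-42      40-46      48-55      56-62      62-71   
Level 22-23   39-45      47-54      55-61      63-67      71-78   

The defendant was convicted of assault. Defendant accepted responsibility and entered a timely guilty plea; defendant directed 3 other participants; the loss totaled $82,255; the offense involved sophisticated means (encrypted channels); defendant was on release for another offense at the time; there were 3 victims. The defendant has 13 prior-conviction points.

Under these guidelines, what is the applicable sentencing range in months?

Base offense level for assault: 20.
R1 applies: 20 + 3 = 23.
R2 applies (level before this adjustment is 23 ≥ 19, so +4): 23 + 4 = 27.
R3 applies: 27 + 2 = 29.
R4 applies (level before this adjustment is 29 ≥ 19, so +4): 29 + 4 = 33.
R5 does not apply.
R6 applies: 33 − 4 = 29.
Level 29 exceeds the maximum of 23; capped at 23.
Final offense level: 23.
Criminal history: 13 prior points → Category D (10-13).
Level 23 falls in the 22-23 band.
Grid: Level 22-23 × Category D = 63-67 months.

63-67 months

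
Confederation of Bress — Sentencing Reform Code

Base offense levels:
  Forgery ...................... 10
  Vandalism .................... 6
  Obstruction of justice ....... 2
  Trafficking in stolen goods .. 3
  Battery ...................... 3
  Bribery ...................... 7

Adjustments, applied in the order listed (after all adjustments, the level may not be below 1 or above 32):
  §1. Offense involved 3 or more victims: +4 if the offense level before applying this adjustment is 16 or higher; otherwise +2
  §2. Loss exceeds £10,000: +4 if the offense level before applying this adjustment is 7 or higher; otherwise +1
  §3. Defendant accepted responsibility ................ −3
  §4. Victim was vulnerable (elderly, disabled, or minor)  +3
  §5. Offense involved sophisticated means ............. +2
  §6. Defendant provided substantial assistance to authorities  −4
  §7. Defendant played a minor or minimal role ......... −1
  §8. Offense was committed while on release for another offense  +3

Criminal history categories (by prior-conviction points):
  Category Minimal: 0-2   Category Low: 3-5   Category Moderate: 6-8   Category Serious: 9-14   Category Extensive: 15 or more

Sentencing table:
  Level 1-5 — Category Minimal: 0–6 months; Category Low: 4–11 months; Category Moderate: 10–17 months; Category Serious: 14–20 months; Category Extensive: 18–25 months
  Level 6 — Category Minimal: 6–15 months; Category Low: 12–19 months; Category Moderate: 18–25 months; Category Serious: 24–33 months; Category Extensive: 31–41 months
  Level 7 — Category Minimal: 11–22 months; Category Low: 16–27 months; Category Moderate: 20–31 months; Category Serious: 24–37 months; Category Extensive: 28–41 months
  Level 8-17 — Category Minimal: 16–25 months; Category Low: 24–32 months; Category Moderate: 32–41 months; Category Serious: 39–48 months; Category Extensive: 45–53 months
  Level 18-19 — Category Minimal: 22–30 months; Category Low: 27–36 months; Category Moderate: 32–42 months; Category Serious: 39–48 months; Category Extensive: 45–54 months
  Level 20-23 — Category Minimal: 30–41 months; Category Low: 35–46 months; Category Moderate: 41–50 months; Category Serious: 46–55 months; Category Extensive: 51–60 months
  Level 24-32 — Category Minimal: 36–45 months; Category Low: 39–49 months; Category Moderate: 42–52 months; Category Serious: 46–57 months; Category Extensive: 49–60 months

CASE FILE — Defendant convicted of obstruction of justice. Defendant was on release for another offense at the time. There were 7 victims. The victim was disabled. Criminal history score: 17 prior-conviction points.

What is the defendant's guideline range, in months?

Base offense level for obstruction of justice: 2.
§1 applies (level before this adjustment is 2 < 16, so +2): 2 + 2 = 4.
§2 does not apply.
§4 applies: 4 + 3 = 7.
§5 does not apply.
§7 does not apply.
§8 applies: 7 + 3 = 10.
Final offense level: 10.
Criminal history: 17 prior points → Category Extensive (15+).
Level 10 falls in the 8-17 band.
Grid: Level 8-17 × Category Extensive = 45-53 months.

45-53 months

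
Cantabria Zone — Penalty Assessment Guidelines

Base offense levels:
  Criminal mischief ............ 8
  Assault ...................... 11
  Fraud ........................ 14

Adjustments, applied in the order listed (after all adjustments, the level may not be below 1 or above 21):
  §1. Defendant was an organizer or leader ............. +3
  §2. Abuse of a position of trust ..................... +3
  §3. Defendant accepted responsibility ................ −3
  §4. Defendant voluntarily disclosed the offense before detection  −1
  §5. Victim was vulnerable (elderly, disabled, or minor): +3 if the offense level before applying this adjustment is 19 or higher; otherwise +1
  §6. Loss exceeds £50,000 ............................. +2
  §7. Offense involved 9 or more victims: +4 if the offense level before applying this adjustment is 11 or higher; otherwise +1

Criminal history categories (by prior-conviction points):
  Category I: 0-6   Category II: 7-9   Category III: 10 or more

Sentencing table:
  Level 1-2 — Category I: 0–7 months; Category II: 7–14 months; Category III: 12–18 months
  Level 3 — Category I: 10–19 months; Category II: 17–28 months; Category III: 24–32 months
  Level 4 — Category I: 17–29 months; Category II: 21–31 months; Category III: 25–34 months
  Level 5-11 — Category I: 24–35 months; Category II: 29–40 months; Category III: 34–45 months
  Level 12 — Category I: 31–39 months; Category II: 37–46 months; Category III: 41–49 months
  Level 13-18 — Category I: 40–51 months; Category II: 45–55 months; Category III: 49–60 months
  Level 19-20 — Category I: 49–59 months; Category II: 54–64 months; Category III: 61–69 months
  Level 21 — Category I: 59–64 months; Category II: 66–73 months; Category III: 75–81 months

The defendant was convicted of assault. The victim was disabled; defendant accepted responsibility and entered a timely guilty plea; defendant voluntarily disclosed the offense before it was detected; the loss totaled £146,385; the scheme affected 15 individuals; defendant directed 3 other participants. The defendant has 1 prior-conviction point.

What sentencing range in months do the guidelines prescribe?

40-51 months

Base offense level for assault: 11.
§1 applies: 11 + 3 = 14.
§3 applies: 14 − 3 = 11.
§4 applies: 11 − 1 = 10.
§5 applies (level before this adjustment is 10 < 19, so +1): 10 + 1 = 11.
§6 applies: 11 + 2 = 13.
§7 applies (level before this adjustment is 13 ≥ 11, so +4): 13 + 4 = 17.
Final offense level: 17.
Criminal history: 1 prior point → Category I (0-6).
Level 17 falls in the 13-18 band.
Grid: Level 13-18 × Category I = 40-51 months.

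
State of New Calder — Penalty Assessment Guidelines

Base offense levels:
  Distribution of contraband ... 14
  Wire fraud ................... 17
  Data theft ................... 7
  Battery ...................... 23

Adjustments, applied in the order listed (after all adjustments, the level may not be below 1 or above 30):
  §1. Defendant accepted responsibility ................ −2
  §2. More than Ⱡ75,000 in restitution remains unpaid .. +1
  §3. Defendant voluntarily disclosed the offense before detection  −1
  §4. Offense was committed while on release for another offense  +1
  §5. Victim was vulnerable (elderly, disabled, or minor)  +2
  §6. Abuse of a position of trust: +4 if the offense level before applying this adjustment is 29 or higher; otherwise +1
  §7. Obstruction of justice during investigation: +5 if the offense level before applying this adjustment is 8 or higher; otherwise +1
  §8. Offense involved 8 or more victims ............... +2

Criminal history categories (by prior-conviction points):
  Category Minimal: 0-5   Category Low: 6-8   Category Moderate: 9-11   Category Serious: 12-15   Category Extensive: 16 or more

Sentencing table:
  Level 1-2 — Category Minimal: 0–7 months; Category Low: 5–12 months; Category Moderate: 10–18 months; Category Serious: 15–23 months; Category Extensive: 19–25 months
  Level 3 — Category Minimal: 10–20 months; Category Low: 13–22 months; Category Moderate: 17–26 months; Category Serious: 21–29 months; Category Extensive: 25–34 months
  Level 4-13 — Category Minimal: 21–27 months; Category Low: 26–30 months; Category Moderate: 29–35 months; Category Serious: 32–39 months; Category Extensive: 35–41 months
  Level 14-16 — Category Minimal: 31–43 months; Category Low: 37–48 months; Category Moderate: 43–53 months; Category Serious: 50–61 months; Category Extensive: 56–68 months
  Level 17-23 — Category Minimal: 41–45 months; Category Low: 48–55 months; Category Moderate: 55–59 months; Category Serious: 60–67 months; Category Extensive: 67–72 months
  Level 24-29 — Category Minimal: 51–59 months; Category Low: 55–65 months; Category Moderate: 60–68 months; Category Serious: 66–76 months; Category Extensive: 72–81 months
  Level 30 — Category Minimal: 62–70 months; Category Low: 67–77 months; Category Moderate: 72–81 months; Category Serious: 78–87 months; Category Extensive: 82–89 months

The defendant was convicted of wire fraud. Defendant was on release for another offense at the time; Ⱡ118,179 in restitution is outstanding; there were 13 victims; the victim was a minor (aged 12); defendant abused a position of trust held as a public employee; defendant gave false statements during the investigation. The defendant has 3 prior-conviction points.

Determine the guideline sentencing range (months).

Base offense level for wire fraud: 17.
§1 does not apply.
§2 applies: 17 + 1 = 18.
§4 applies: 18 + 1 = 19.
§5 applies: 19 + 2 = 21.
§6 applies (level before this adjustment is 21 < 29, so +1): 21 + 1 = 22.
§7 applies (level before this adjustment is 22 ≥ 8, so +5): 22 + 5 = 27.
§8 applies: 27 + 2 = 29.
Final offense level: 29.
Criminal history: 3 prior points → Category Minimal (0-5).
Level 29 falls in the 24-29 band.
Grid: Level 24-29 × Category Minimal = 51-59 months.

51-59 months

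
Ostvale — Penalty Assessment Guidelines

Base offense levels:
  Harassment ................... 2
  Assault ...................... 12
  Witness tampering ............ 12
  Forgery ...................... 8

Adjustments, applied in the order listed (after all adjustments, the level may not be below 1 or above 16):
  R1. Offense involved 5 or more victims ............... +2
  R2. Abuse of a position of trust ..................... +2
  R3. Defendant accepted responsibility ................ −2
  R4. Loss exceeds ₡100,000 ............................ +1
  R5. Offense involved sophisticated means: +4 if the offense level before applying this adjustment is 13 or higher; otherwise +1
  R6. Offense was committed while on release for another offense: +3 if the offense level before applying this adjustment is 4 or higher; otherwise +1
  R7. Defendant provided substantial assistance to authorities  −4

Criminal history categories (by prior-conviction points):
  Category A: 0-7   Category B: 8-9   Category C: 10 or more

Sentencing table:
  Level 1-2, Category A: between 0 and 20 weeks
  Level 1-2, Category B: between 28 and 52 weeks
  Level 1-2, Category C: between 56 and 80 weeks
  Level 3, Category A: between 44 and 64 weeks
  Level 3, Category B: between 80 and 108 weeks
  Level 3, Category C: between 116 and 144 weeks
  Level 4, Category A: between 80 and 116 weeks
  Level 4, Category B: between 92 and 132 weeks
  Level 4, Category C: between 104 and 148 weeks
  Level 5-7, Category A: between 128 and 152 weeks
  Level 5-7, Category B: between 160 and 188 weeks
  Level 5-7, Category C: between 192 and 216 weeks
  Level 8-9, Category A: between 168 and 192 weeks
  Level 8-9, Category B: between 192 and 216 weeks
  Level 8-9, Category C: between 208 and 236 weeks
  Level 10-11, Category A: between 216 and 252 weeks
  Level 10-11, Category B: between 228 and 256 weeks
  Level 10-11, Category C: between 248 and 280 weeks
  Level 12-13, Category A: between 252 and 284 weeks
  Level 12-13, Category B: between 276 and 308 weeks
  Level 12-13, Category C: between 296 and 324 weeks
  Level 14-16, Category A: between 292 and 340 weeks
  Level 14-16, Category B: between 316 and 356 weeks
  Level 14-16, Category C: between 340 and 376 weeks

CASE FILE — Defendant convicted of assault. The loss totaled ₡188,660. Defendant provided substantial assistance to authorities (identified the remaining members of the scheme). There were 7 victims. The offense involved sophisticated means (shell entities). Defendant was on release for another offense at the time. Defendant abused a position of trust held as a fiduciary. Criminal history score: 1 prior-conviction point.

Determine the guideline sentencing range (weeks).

Base offense level for assault: 12.
R1 applies: 12 + 2 = 14.
R2 applies: 14 + 2 = 16.
R4 applies: 16 + 1 = 17.
R5 applies (level before this adjustment is 17 ≥ 13, so +4): 17 + 4 = 21.
R6 applies (level before this adjustment is 21 ≥ 4, so +3): 21 + 3 = 24.
R7 applies: 24 − 4 = 20.
Level 20 exceeds the maximum of 16; capped at 16.
Final offense level: 16.
Criminal history: 1 prior point → Category A (0-7).
Level 16 falls in the 14-16 band.
Grid: Level 14-16 × Category A = 292-340 weeks.

292-340 weeks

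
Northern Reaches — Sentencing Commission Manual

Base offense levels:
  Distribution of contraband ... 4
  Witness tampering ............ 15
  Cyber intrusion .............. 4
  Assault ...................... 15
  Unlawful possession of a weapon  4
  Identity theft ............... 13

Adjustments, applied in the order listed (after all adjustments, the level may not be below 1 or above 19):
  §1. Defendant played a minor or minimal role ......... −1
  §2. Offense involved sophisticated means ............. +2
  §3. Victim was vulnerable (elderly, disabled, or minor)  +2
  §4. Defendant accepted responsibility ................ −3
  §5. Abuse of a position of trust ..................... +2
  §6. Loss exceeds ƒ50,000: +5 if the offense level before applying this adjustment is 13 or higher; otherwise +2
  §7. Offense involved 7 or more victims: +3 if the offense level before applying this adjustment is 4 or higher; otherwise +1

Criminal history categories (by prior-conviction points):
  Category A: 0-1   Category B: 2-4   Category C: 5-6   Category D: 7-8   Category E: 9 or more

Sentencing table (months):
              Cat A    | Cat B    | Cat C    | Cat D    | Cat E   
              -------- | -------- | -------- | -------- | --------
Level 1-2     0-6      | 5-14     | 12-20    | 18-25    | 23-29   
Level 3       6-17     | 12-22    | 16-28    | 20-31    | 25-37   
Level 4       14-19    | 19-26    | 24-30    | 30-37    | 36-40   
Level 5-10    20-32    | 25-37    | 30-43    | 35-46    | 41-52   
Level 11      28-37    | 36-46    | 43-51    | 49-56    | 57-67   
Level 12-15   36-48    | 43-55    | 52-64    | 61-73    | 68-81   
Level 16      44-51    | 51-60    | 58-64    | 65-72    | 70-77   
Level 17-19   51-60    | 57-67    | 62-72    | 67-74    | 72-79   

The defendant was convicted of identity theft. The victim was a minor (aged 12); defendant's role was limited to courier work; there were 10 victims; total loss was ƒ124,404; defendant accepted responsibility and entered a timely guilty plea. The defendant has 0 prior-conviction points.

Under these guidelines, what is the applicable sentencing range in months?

Base offense level for identity theft: 13.
§1 applies: 13 − 1 = 12.
§2 does not apply.
§3 applies: 12 + 2 = 14.
§4 applies: 14 − 3 = 11.
§5 does not apply.
§6 applies (level before this adjustment is 11 < 13, so +2): 11 + 2 = 13.
§7 applies (level before this adjustment is 13 ≥ 4, so +3): 13 + 3 = 16.
Final offense level: 16.
Criminal history: 0 prior points → Category A (0-1).
Level 16 falls in the 16 band.
Grid: Level 16 × Category A = 44-51 months.

44-51 months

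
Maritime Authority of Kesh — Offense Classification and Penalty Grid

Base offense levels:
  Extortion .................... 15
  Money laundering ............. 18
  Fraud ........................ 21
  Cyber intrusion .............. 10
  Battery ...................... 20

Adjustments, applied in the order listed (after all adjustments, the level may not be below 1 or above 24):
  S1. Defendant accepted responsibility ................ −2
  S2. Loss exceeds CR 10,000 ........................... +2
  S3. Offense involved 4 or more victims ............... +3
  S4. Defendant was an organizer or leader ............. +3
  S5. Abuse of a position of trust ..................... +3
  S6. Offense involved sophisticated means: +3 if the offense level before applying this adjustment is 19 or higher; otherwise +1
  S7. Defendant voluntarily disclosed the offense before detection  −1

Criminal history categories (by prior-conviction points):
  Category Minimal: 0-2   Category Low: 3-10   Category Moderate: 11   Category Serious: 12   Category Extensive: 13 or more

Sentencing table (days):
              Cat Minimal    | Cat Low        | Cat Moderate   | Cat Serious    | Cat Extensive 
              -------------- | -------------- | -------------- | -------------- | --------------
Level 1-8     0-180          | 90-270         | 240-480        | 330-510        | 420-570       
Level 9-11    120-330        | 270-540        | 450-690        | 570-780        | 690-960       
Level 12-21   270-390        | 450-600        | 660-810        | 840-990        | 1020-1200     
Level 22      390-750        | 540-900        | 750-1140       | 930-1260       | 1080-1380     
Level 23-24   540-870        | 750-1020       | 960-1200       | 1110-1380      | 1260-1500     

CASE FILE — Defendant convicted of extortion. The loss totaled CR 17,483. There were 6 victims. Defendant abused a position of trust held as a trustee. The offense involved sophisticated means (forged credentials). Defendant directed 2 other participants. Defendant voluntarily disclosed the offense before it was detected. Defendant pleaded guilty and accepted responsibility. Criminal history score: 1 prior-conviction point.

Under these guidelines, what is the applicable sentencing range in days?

Base offense level for extortion: 15.
S1 applies: 15 − 2 = 13.
S2 applies: 13 + 2 = 15.
S3 applies: 15 + 3 = 18.
S4 applies: 18 + 3 = 21.
S5 applies: 21 + 3 = 24.
S6 applies (level before this adjustment is 24 ≥ 19, so +3): 24 + 3 = 27.
S7 applies: 27 − 1 = 26.
Level 26 exceeds the maximum of 24; capped at 24.
Final offense level: 24.
Criminal history: 1 prior point → Category Minimal (0-2).
Level 24 falls in the 23-24 band.
Grid: Level 23-24 × Category Minimal = 540-870 days.

540-870 days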